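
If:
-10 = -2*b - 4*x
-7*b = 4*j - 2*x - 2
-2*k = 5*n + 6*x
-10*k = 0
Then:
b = 5 - 2*x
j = 4*x - 33/4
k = 0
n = -6*x/5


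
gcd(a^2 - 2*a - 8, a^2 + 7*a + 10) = a + 2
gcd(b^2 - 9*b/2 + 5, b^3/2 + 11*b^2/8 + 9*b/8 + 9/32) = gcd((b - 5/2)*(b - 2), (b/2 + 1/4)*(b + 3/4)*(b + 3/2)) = 1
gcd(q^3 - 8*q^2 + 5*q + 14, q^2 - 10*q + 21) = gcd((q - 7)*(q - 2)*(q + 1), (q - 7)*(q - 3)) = q - 7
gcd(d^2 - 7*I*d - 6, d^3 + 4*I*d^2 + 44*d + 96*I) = d - 6*I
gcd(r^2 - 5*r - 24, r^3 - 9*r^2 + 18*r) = 1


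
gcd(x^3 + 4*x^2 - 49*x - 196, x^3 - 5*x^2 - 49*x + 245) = x^2 - 49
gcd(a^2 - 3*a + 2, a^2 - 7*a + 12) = 1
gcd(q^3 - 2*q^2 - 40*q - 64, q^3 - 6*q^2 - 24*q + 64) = q^2 - 4*q - 32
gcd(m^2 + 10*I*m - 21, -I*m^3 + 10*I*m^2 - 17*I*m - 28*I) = 1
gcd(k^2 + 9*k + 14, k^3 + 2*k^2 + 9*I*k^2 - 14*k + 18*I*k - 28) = k + 2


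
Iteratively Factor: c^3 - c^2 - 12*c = (c - 4)*(c^2 + 3*c) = c*(c - 4)*(c + 3)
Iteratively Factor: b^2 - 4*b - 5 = (b + 1)*(b - 5)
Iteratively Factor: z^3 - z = (z)*(z^2 - 1) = z*(z + 1)*(z - 1)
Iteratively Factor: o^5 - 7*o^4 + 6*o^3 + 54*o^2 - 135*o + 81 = (o - 3)*(o^4 - 4*o^3 - 6*o^2 + 36*o - 27) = (o - 3)*(o + 3)*(o^3 - 7*o^2 + 15*o - 9) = (o - 3)^2*(o + 3)*(o^2 - 4*o + 3) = (o - 3)^2*(o - 1)*(o + 3)*(o - 3)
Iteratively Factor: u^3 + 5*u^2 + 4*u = (u + 1)*(u^2 + 4*u) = u*(u + 1)*(u + 4)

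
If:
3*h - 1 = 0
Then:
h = 1/3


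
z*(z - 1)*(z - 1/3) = z^3 - 4*z^2/3 + z/3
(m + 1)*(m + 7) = m^2 + 8*m + 7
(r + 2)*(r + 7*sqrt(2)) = r^2 + 2*r + 7*sqrt(2)*r + 14*sqrt(2)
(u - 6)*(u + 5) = u^2 - u - 30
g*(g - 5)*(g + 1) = g^3 - 4*g^2 - 5*g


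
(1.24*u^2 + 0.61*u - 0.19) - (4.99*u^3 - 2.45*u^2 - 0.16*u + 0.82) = -4.99*u^3 + 3.69*u^2 + 0.77*u - 1.01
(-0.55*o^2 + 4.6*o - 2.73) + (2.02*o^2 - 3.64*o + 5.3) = 1.47*o^2 + 0.96*o + 2.57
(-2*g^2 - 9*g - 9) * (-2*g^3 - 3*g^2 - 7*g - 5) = 4*g^5 + 24*g^4 + 59*g^3 + 100*g^2 + 108*g + 45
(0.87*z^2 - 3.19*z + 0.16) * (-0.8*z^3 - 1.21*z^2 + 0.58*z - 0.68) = -0.696*z^5 + 1.4993*z^4 + 4.2365*z^3 - 2.6354*z^2 + 2.262*z - 0.1088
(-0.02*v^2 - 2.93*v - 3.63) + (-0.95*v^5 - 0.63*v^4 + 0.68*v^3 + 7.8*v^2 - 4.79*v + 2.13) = -0.95*v^5 - 0.63*v^4 + 0.68*v^3 + 7.78*v^2 - 7.72*v - 1.5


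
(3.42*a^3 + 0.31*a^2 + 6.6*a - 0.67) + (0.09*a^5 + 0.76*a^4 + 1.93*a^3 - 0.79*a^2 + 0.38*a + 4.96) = 0.09*a^5 + 0.76*a^4 + 5.35*a^3 - 0.48*a^2 + 6.98*a + 4.29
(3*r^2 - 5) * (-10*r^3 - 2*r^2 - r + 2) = -30*r^5 - 6*r^4 + 47*r^3 + 16*r^2 + 5*r - 10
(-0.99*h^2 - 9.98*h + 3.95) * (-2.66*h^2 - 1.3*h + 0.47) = 2.6334*h^4 + 27.8338*h^3 + 2.0017*h^2 - 9.8256*h + 1.8565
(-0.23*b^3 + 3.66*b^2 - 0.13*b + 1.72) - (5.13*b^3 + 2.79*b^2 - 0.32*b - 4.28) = -5.36*b^3 + 0.87*b^2 + 0.19*b + 6.0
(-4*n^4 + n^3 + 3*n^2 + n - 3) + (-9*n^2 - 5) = -4*n^4 + n^3 - 6*n^2 + n - 8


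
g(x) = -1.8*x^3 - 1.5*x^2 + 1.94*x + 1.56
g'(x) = -5.4*x^2 - 3.0*x + 1.94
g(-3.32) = 44.46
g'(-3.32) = -47.62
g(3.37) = -77.83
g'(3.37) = -69.50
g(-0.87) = -0.08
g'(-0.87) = 0.46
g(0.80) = 1.23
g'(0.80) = -3.92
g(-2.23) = 9.74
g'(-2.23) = -18.22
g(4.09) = -138.75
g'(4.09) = -100.66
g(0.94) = 0.56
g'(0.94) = -5.65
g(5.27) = -293.33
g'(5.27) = -163.84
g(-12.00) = 2872.68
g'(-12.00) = -739.66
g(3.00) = -54.72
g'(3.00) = -55.66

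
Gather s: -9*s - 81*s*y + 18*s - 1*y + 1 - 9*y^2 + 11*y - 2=s*(9 - 81*y) - 9*y^2 + 10*y - 1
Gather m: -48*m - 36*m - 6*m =-90*m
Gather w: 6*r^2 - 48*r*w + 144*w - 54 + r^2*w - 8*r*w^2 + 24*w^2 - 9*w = 6*r^2 + w^2*(24 - 8*r) + w*(r^2 - 48*r + 135) - 54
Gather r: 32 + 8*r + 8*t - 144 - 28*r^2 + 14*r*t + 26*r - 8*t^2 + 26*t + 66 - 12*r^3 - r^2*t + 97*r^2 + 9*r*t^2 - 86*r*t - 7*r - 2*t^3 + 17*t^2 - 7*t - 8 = -12*r^3 + r^2*(69 - t) + r*(9*t^2 - 72*t + 27) - 2*t^3 + 9*t^2 + 27*t - 54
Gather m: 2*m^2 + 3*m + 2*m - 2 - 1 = 2*m^2 + 5*m - 3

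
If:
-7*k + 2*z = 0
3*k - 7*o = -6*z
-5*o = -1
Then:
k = 7/120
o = 1/5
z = 49/240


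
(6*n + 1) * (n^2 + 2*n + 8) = 6*n^3 + 13*n^2 + 50*n + 8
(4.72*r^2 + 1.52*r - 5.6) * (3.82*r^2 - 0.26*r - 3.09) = 18.0304*r^4 + 4.5792*r^3 - 36.372*r^2 - 3.2408*r + 17.304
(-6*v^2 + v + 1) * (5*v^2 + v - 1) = -30*v^4 - v^3 + 12*v^2 - 1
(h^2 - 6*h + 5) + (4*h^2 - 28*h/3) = 5*h^2 - 46*h/3 + 5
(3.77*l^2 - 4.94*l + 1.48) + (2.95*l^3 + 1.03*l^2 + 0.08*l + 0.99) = 2.95*l^3 + 4.8*l^2 - 4.86*l + 2.47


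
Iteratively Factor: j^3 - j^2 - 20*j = (j)*(j^2 - j - 20) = j*(j + 4)*(j - 5)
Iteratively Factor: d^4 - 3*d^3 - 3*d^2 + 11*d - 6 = (d - 1)*(d^3 - 2*d^2 - 5*d + 6) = (d - 1)*(d + 2)*(d^2 - 4*d + 3) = (d - 1)^2*(d + 2)*(d - 3)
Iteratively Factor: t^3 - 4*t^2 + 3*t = (t - 3)*(t^2 - t) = (t - 3)*(t - 1)*(t)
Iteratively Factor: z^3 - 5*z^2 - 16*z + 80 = (z + 4)*(z^2 - 9*z + 20) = (z - 4)*(z + 4)*(z - 5)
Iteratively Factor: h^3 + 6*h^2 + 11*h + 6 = (h + 1)*(h^2 + 5*h + 6) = (h + 1)*(h + 2)*(h + 3)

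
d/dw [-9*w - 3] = -9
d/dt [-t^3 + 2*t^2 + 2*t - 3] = -3*t^2 + 4*t + 2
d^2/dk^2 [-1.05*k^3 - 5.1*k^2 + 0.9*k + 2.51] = -6.3*k - 10.2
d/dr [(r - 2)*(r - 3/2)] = 2*r - 7/2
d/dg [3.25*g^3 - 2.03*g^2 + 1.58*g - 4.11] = 9.75*g^2 - 4.06*g + 1.58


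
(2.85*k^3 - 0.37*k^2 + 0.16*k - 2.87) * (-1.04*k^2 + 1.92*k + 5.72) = -2.964*k^5 + 5.8568*k^4 + 15.4252*k^3 + 1.1756*k^2 - 4.5952*k - 16.4164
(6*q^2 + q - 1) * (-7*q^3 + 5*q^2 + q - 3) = -42*q^5 + 23*q^4 + 18*q^3 - 22*q^2 - 4*q + 3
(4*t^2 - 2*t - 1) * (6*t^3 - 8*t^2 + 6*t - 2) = 24*t^5 - 44*t^4 + 34*t^3 - 12*t^2 - 2*t + 2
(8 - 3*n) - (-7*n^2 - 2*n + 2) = 7*n^2 - n + 6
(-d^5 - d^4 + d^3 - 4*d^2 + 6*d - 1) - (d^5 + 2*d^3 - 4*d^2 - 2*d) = -2*d^5 - d^4 - d^3 + 8*d - 1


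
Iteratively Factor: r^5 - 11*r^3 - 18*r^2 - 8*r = (r)*(r^4 - 11*r^2 - 18*r - 8) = r*(r - 4)*(r^3 + 4*r^2 + 5*r + 2) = r*(r - 4)*(r + 2)*(r^2 + 2*r + 1) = r*(r - 4)*(r + 1)*(r + 2)*(r + 1)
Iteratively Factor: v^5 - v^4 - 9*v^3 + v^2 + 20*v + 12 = (v + 1)*(v^4 - 2*v^3 - 7*v^2 + 8*v + 12) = (v - 2)*(v + 1)*(v^3 - 7*v - 6) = (v - 3)*(v - 2)*(v + 1)*(v^2 + 3*v + 2) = (v - 3)*(v - 2)*(v + 1)*(v + 2)*(v + 1)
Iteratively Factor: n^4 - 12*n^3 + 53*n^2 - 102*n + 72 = (n - 4)*(n^3 - 8*n^2 + 21*n - 18) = (n - 4)*(n - 2)*(n^2 - 6*n + 9) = (n - 4)*(n - 3)*(n - 2)*(n - 3)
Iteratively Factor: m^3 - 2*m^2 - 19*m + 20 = (m + 4)*(m^2 - 6*m + 5) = (m - 1)*(m + 4)*(m - 5)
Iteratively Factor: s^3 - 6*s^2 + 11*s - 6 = (s - 1)*(s^2 - 5*s + 6) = (s - 2)*(s - 1)*(s - 3)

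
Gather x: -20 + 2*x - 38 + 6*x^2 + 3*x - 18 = 6*x^2 + 5*x - 76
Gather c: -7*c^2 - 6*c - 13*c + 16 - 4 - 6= -7*c^2 - 19*c + 6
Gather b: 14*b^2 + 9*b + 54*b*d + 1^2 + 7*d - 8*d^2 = 14*b^2 + b*(54*d + 9) - 8*d^2 + 7*d + 1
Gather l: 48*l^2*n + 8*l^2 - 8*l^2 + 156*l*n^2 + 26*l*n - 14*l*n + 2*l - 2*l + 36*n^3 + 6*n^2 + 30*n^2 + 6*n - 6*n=48*l^2*n + l*(156*n^2 + 12*n) + 36*n^3 + 36*n^2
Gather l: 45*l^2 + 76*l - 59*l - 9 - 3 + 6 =45*l^2 + 17*l - 6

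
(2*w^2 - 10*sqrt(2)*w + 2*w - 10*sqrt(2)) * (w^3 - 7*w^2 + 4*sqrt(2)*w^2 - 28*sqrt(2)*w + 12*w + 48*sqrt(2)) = 2*w^5 - 12*w^4 - 2*sqrt(2)*w^4 - 70*w^3 + 12*sqrt(2)*w^3 - 10*sqrt(2)*w^2 + 504*w^2 - 400*w - 24*sqrt(2)*w - 960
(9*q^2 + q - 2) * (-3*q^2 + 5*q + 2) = -27*q^4 + 42*q^3 + 29*q^2 - 8*q - 4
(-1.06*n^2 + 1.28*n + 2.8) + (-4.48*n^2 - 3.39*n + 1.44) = -5.54*n^2 - 2.11*n + 4.24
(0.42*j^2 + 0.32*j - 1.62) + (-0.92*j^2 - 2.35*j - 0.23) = -0.5*j^2 - 2.03*j - 1.85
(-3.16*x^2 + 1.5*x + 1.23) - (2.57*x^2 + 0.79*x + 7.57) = -5.73*x^2 + 0.71*x - 6.34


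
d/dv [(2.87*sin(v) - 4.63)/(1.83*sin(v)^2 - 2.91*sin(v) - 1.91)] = (-5.2521*sin(v)^2 + 16.9458*sin(v) - 18.955)*cos(v)/(3.3489*sin(v)^4 - 10.6506*sin(v)^3 + 1.4775*sin(v)^2 + 11.1162*sin(v) + 3.6481)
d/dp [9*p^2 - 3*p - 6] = 18*p - 3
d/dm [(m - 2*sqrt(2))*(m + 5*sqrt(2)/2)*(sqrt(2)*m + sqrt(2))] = 3*sqrt(2)*m^2 + 2*m + 2*sqrt(2)*m - 10*sqrt(2) + 1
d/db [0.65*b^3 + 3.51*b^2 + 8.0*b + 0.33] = 1.95*b^2 + 7.02*b + 8.0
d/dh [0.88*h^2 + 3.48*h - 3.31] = 1.76*h + 3.48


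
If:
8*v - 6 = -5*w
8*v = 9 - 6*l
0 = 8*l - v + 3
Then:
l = -3/14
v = 9/7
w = -6/7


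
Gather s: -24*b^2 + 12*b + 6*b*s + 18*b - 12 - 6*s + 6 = -24*b^2 + 30*b + s*(6*b - 6) - 6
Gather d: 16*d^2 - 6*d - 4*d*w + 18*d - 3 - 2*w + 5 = 16*d^2 + d*(12 - 4*w) - 2*w + 2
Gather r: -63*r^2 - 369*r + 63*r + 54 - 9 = -63*r^2 - 306*r + 45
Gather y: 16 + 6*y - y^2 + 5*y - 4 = -y^2 + 11*y + 12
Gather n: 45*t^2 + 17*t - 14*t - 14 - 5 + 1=45*t^2 + 3*t - 18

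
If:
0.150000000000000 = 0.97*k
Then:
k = 0.15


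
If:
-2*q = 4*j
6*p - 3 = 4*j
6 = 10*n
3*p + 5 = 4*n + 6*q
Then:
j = -41/140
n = 3/5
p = 32/105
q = 41/70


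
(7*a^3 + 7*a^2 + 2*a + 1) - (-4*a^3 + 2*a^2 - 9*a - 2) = 11*a^3 + 5*a^2 + 11*a + 3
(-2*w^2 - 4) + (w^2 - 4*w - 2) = -w^2 - 4*w - 6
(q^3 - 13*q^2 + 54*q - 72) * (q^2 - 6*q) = q^5 - 19*q^4 + 132*q^3 - 396*q^2 + 432*q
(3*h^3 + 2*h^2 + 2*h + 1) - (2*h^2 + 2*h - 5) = 3*h^3 + 6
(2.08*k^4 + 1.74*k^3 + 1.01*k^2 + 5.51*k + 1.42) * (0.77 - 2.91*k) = -6.0528*k^5 - 3.4618*k^4 - 1.5993*k^3 - 15.2564*k^2 + 0.1105*k + 1.0934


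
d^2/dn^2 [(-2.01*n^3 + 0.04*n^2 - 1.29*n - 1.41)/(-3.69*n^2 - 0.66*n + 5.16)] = (113.61789*n^3 + 69.550974*n^2 + 489.080916*n + 61.57872)/(50.243409*n^6 + 26.959878*n^5 - 205.955136*n^4 - 75.112488*n^3 + 288.002304*n^2 + 52.718688*n - 137.388096)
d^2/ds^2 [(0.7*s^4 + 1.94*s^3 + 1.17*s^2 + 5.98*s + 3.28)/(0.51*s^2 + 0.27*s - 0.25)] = (0.364139999999999*s^6 + 0.578339999999997*s^5 - 0.22932*s^4 + 2.81013*s^3 + 5.753118*s^2 + 8.012136*s + 2.268174)/(0.132651*s^6 + 0.210681*s^5 - 0.083538*s^4 - 0.186867*s^3 + 0.04095*s^2 + 0.050625*s - 0.015625)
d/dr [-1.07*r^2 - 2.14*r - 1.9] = -2.14*r - 2.14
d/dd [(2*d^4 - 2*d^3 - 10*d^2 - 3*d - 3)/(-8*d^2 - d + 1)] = 2*(-16*d^5 + 5*d^4 + 6*d^3 - 10*d^2 - 34*d - 3)/(64*d^4 + 16*d^3 - 15*d^2 - 2*d + 1)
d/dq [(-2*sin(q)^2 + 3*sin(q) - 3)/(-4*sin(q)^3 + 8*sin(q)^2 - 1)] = (-8*sin(q)^4 + 24*sin(q)^3 - 60*sin(q)^2 + 52*sin(q) - 3)*cos(q)/(4*sin(q)^3 - 8*sin(q)^2 + 1)^2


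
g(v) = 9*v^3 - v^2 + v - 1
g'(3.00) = 238.00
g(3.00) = 236.00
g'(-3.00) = 250.00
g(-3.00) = -256.00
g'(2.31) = 140.45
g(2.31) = 106.91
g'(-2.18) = 133.67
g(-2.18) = -101.17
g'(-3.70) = 378.03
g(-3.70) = -474.27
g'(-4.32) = 513.52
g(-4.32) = -749.58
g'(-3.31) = 303.43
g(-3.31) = -341.65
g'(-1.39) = 55.95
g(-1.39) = -28.49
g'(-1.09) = 35.26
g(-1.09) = -14.93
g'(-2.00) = 113.00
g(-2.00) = -79.00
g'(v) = 27*v^2 - 2*v + 1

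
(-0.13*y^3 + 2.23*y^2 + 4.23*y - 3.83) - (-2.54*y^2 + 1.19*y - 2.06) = -0.13*y^3 + 4.77*y^2 + 3.04*y - 1.77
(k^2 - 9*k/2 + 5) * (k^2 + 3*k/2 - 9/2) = k^4 - 3*k^3 - 25*k^2/4 + 111*k/4 - 45/2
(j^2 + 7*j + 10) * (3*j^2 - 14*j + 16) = 3*j^4 + 7*j^3 - 52*j^2 - 28*j + 160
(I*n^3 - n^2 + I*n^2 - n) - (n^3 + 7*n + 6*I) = -n^3 + I*n^3 - n^2 + I*n^2 - 8*n - 6*I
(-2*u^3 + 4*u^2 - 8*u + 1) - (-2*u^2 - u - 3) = -2*u^3 + 6*u^2 - 7*u + 4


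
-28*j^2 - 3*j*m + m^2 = (-7*j + m)*(4*j + m)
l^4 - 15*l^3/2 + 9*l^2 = l^2*(l - 6)*(l - 3/2)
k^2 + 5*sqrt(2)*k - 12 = (k - sqrt(2))*(k + 6*sqrt(2))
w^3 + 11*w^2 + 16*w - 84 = (w - 2)*(w + 6)*(w + 7)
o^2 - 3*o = o*(o - 3)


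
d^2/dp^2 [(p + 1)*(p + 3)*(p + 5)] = 6*p + 18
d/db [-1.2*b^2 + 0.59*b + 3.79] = 0.59 - 2.4*b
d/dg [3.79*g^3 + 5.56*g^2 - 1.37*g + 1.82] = 11.37*g^2 + 11.12*g - 1.37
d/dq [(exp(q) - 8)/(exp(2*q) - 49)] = (-2*(exp(q) - 8)*exp(q) + exp(2*q) - 49)*exp(q)/(exp(2*q) - 49)^2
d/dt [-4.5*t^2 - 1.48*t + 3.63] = -9.0*t - 1.48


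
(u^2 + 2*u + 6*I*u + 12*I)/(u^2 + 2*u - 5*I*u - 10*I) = (u + 6*I)/(u - 5*I)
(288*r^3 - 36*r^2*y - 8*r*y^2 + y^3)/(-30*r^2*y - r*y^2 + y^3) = (-48*r^2 - 2*r*y + y^2)/(y*(5*r + y))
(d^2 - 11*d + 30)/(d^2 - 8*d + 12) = (d - 5)/(d - 2)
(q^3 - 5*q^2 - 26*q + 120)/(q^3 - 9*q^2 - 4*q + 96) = (q^2 - q - 30)/(q^2 - 5*q - 24)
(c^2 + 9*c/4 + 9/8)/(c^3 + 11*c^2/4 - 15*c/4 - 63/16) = 2*(2*c + 3)/(4*c^2 + 8*c - 21)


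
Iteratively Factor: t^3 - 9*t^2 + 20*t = (t - 4)*(t^2 - 5*t) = t*(t - 4)*(t - 5)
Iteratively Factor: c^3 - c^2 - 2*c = (c + 1)*(c^2 - 2*c) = (c - 2)*(c + 1)*(c)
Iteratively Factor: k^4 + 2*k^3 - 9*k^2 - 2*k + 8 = (k - 2)*(k^3 + 4*k^2 - k - 4) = (k - 2)*(k + 1)*(k^2 + 3*k - 4) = (k - 2)*(k - 1)*(k + 1)*(k + 4)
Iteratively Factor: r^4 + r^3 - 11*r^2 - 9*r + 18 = (r - 1)*(r^3 + 2*r^2 - 9*r - 18) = (r - 3)*(r - 1)*(r^2 + 5*r + 6) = (r - 3)*(r - 1)*(r + 3)*(r + 2)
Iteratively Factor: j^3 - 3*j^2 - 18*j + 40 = (j + 4)*(j^2 - 7*j + 10) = (j - 2)*(j + 4)*(j - 5)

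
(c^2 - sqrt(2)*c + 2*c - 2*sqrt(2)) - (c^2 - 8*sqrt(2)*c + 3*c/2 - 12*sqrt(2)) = c/2 + 7*sqrt(2)*c + 10*sqrt(2)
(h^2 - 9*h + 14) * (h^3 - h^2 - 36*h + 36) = h^5 - 10*h^4 - 13*h^3 + 346*h^2 - 828*h + 504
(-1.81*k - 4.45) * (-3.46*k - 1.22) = 6.2626*k^2 + 17.6052*k + 5.429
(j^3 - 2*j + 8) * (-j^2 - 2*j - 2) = -j^5 - 2*j^4 - 4*j^2 - 12*j - 16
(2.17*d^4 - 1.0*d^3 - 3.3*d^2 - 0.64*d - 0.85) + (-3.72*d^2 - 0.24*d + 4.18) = 2.17*d^4 - 1.0*d^3 - 7.02*d^2 - 0.88*d + 3.33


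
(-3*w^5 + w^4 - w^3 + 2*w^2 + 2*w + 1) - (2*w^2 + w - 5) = -3*w^5 + w^4 - w^3 + w + 6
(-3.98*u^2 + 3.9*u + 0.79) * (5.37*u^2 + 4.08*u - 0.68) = -21.3726*u^4 + 4.7046*u^3 + 22.8607*u^2 + 0.5712*u - 0.5372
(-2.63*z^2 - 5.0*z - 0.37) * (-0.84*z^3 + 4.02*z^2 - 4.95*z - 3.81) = 2.2092*z^5 - 6.3726*z^4 - 6.7707*z^3 + 33.2829*z^2 + 20.8815*z + 1.4097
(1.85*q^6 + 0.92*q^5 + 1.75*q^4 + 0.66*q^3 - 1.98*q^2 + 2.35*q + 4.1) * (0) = 0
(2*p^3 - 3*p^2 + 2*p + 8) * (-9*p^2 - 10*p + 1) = -18*p^5 + 7*p^4 + 14*p^3 - 95*p^2 - 78*p + 8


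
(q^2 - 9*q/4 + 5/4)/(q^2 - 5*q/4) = (q - 1)/q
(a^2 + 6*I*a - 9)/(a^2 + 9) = (a + 3*I)/(a - 3*I)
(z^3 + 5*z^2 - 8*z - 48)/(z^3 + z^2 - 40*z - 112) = (z - 3)/(z - 7)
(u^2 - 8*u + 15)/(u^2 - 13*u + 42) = (u^2 - 8*u + 15)/(u^2 - 13*u + 42)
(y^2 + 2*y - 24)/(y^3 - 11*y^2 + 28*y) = (y + 6)/(y*(y - 7))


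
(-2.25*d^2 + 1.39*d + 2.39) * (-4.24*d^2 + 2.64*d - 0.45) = 9.54*d^4 - 11.8336*d^3 - 5.4515*d^2 + 5.6841*d - 1.0755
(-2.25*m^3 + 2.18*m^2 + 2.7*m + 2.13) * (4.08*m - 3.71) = -9.18*m^4 + 17.2419*m^3 + 2.9282*m^2 - 1.3266*m - 7.9023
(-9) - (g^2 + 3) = -g^2 - 12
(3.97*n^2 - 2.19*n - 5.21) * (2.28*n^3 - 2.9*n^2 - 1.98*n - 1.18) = 9.0516*n^5 - 16.5062*n^4 - 13.3884*n^3 + 14.7606*n^2 + 12.9*n + 6.1478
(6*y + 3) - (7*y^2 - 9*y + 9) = -7*y^2 + 15*y - 6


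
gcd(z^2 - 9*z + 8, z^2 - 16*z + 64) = z - 8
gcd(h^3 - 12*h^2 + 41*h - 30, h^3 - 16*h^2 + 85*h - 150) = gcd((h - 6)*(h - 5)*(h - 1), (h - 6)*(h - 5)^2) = h^2 - 11*h + 30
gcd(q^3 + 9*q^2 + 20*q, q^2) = q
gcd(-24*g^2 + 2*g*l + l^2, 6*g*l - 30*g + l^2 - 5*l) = 6*g + l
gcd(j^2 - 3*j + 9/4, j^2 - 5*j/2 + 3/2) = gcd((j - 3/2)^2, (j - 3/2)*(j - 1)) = j - 3/2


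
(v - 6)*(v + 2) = v^2 - 4*v - 12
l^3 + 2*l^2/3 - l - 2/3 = (l - 1)*(l + 2/3)*(l + 1)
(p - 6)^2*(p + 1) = p^3 - 11*p^2 + 24*p + 36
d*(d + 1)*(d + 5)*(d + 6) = d^4 + 12*d^3 + 41*d^2 + 30*d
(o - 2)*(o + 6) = o^2 + 4*o - 12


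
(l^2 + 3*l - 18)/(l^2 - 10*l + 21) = (l + 6)/(l - 7)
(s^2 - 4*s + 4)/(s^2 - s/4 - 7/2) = 4*(s - 2)/(4*s + 7)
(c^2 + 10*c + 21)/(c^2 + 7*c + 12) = (c + 7)/(c + 4)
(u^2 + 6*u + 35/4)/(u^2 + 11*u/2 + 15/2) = (u + 7/2)/(u + 3)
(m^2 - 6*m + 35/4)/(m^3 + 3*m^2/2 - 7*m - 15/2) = (m - 7/2)/(m^2 + 4*m + 3)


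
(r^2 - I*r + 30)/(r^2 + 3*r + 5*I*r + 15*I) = (r - 6*I)/(r + 3)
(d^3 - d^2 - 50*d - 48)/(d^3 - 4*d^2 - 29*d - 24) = (d + 6)/(d + 3)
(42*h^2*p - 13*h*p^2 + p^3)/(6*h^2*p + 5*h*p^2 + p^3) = (42*h^2 - 13*h*p + p^2)/(6*h^2 + 5*h*p + p^2)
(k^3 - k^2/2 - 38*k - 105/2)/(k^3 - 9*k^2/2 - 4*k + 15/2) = (k^2 - 2*k - 35)/(k^2 - 6*k + 5)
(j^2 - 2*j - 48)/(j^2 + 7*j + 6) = (j - 8)/(j + 1)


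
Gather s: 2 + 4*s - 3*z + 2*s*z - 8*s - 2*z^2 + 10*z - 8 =s*(2*z - 4) - 2*z^2 + 7*z - 6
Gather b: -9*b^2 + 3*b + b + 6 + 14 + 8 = -9*b^2 + 4*b + 28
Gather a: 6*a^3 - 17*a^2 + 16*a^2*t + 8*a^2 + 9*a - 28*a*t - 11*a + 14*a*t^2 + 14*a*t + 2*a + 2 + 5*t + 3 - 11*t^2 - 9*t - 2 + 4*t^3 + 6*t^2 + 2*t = 6*a^3 + a^2*(16*t - 9) + a*(14*t^2 - 14*t) + 4*t^3 - 5*t^2 - 2*t + 3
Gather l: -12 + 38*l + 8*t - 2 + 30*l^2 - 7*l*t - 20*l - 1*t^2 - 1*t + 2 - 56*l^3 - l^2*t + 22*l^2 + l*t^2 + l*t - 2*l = -56*l^3 + l^2*(52 - t) + l*(t^2 - 6*t + 16) - t^2 + 7*t - 12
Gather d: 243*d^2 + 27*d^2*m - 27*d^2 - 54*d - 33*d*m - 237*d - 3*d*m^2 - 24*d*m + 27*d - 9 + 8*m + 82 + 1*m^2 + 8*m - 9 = d^2*(27*m + 216) + d*(-3*m^2 - 57*m - 264) + m^2 + 16*m + 64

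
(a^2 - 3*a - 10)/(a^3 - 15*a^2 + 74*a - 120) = (a + 2)/(a^2 - 10*a + 24)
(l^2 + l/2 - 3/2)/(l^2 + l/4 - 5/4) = 2*(2*l + 3)/(4*l + 5)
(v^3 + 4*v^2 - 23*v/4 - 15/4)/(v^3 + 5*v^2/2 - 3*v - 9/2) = (2*v^2 + 11*v + 5)/(2*(v^2 + 4*v + 3))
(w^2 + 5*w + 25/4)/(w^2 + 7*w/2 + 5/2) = (w + 5/2)/(w + 1)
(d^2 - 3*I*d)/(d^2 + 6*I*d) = (d - 3*I)/(d + 6*I)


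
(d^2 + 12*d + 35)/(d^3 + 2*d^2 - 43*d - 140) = (d + 7)/(d^2 - 3*d - 28)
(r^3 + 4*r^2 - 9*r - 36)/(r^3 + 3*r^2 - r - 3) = (r^2 + r - 12)/(r^2 - 1)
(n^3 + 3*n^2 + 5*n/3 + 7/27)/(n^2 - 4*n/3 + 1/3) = (27*n^3 + 81*n^2 + 45*n + 7)/(9*(3*n^2 - 4*n + 1))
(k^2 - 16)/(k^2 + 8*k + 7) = (k^2 - 16)/(k^2 + 8*k + 7)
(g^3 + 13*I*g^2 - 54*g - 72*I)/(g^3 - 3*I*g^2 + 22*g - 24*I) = (g^2 + 9*I*g - 18)/(g^2 - 7*I*g - 6)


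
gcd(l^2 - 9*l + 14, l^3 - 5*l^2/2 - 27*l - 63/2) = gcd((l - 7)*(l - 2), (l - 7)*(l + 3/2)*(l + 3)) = l - 7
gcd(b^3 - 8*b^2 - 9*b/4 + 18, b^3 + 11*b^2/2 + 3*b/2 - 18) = b - 3/2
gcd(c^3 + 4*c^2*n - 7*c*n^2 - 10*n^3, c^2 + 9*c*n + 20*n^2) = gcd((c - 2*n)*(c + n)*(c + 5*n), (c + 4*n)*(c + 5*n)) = c + 5*n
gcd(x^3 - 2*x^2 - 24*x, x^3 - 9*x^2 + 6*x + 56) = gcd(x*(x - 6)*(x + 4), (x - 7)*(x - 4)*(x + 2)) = 1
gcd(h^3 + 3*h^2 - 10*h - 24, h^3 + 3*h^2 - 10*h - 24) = h^3 + 3*h^2 - 10*h - 24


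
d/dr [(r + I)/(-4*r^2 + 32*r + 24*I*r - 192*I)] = (-r^2 + 8*r + 6*I*r - 2*(r + I)*(-r + 4 + 3*I) - 48*I)/(4*(r^2 - 8*r - 6*I*r + 48*I)^2)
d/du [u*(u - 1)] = 2*u - 1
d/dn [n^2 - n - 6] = 2*n - 1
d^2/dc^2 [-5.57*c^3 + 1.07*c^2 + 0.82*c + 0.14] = 2.14 - 33.42*c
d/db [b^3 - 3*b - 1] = 3*b^2 - 3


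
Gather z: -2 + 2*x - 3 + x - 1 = 3*x - 6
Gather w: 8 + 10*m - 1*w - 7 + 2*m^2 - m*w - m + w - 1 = 2*m^2 - m*w + 9*m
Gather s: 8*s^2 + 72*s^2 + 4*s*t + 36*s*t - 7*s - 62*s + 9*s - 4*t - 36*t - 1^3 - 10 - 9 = 80*s^2 + s*(40*t - 60) - 40*t - 20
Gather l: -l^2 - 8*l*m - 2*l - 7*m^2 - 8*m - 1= -l^2 + l*(-8*m - 2) - 7*m^2 - 8*m - 1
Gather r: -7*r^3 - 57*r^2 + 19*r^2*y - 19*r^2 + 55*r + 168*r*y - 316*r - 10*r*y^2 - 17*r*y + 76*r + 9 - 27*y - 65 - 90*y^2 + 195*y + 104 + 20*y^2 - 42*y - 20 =-7*r^3 + r^2*(19*y - 76) + r*(-10*y^2 + 151*y - 185) - 70*y^2 + 126*y + 28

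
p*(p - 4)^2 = p^3 - 8*p^2 + 16*p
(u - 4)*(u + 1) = u^2 - 3*u - 4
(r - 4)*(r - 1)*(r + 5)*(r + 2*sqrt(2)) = r^4 + 2*sqrt(2)*r^3 - 21*r^2 - 42*sqrt(2)*r + 20*r + 40*sqrt(2)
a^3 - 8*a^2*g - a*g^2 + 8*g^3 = (a - 8*g)*(a - g)*(a + g)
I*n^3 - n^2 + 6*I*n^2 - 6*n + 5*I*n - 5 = (n + 5)*(n + I)*(I*n + I)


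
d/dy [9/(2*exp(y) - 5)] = -18*exp(y)/(2*exp(y) - 5)^2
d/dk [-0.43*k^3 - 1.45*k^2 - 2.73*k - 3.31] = -1.29*k^2 - 2.9*k - 2.73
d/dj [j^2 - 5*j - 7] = 2*j - 5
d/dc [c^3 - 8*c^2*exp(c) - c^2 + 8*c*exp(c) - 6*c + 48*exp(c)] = -8*c^2*exp(c) + 3*c^2 - 8*c*exp(c) - 2*c + 56*exp(c) - 6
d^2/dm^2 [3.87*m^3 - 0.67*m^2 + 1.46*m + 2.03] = 23.22*m - 1.34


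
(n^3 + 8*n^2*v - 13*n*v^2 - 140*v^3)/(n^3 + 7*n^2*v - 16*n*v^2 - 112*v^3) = (n + 5*v)/(n + 4*v)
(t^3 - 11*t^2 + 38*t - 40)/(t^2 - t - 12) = (t^2 - 7*t + 10)/(t + 3)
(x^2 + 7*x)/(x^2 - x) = (x + 7)/(x - 1)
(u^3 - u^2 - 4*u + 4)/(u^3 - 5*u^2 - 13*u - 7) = (-u^3 + u^2 + 4*u - 4)/(-u^3 + 5*u^2 + 13*u + 7)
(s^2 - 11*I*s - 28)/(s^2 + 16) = (s - 7*I)/(s + 4*I)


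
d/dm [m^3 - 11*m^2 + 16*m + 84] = 3*m^2 - 22*m + 16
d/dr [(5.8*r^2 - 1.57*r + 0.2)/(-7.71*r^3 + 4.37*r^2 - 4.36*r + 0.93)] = (44.718*r^4 - 24.2094*r^3 - 13.8011*r^2 + 9.04*r - 0.5881)/(59.4441*r^6 - 67.3854*r^5 + 86.3281*r^4 - 52.447*r^3 + 27.1378*r^2 - 8.1096*r + 0.8649)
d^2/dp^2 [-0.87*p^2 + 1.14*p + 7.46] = -1.74000000000000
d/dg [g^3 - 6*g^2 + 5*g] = 3*g^2 - 12*g + 5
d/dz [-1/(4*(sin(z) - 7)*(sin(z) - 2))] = (2*sin(z) - 9)*cos(z)/(4*(sin(z) - 7)^2*(sin(z) - 2)^2)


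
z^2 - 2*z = z*(z - 2)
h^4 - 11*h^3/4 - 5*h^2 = h^2*(h - 4)*(h + 5/4)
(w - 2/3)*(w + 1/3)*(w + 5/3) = w^3 + 4*w^2/3 - 7*w/9 - 10/27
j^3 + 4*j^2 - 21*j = j*(j - 3)*(j + 7)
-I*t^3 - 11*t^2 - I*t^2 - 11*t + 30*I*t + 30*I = (t - 6*I)*(t - 5*I)*(-I*t - I)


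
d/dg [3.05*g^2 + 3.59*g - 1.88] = 6.1*g + 3.59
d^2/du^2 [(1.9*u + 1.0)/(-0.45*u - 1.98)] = 2.9808/(0.45*u + 1.98)^3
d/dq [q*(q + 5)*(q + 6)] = 3*q^2 + 22*q + 30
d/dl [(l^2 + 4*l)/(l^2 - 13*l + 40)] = (-17*l^2 + 80*l + 160)/(l^4 - 26*l^3 + 249*l^2 - 1040*l + 1600)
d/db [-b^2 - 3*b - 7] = -2*b - 3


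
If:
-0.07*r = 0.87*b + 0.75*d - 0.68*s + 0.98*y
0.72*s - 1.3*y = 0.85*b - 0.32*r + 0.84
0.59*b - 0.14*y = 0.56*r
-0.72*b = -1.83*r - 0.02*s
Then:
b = 0.342937843936172*y - 0.0190899793841209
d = 0.244390478818672*y + 1.06947064266351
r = 0.111309514147038*y - 0.0201126568511274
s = 2.16094183724819*y + 1.1530688440498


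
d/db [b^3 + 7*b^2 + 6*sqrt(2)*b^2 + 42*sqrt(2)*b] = 3*b^2 + 14*b + 12*sqrt(2)*b + 42*sqrt(2)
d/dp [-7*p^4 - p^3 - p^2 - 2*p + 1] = -28*p^3 - 3*p^2 - 2*p - 2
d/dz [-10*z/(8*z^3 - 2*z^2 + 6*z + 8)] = 5*(8*z^3 - z^2 - 4)/(16*z^6 - 8*z^5 + 25*z^4 + 26*z^3 + z^2 + 24*z + 16)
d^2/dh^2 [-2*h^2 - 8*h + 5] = -4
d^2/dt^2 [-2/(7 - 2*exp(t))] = (8*exp(t) + 28)*exp(t)/(2*exp(t) - 7)^3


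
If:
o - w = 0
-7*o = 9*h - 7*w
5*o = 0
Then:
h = 0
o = 0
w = 0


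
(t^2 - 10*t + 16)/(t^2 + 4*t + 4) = (t^2 - 10*t + 16)/(t^2 + 4*t + 4)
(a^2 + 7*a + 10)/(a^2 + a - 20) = (a + 2)/(a - 4)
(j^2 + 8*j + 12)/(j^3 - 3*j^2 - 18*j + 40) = (j^2 + 8*j + 12)/(j^3 - 3*j^2 - 18*j + 40)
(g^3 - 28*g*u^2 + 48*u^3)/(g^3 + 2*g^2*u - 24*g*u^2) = (g - 2*u)/g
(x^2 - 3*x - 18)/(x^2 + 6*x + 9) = (x - 6)/(x + 3)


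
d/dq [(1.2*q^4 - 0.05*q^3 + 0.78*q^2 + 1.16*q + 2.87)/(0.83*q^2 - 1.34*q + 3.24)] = (1.992*q^5 - 4.8655*q^4 + 15.686*q^3 - 2.494*q^2 + 0.2902*q + 7.6042)/(0.6889*q^4 - 2.2244*q^3 + 7.174*q^2 - 8.6832*q + 10.4976)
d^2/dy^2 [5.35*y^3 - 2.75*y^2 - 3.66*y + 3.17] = 32.1*y - 5.5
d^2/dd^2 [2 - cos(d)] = cos(d)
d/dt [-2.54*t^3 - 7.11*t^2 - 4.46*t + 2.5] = -7.62*t^2 - 14.22*t - 4.46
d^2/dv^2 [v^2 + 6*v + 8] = 2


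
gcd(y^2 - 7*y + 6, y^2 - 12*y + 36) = y - 6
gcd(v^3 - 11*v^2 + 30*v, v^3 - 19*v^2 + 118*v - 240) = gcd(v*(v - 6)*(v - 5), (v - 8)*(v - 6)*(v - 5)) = v^2 - 11*v + 30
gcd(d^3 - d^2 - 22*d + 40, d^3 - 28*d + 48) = d^2 - 6*d + 8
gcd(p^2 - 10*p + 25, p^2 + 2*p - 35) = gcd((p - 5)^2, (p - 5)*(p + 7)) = p - 5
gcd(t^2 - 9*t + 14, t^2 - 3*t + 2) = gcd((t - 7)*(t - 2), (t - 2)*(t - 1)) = t - 2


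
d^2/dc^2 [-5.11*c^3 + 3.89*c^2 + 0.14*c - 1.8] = 7.78 - 30.66*c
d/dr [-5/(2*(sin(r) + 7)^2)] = 5*cos(r)/(sin(r) + 7)^3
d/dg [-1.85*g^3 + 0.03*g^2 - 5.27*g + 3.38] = -5.55*g^2 + 0.06*g - 5.27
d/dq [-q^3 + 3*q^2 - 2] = 3*q*(2 - q)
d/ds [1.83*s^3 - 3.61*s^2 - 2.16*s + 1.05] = 5.49*s^2 - 7.22*s - 2.16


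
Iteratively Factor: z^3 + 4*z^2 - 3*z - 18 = (z + 3)*(z^2 + z - 6) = (z - 2)*(z + 3)*(z + 3)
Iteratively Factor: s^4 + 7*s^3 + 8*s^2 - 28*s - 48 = (s + 2)*(s^3 + 5*s^2 - 2*s - 24) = (s + 2)*(s + 3)*(s^2 + 2*s - 8) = (s + 2)*(s + 3)*(s + 4)*(s - 2)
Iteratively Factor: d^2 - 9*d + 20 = (d - 5)*(d - 4)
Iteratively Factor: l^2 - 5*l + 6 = (l - 3)*(l - 2)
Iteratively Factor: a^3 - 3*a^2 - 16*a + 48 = (a - 4)*(a^2 + a - 12) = (a - 4)*(a - 3)*(a + 4)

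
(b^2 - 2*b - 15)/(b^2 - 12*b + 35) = (b + 3)/(b - 7)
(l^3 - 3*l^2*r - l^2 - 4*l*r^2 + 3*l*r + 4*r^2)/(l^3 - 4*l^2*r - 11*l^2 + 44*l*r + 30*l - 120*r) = (l^2 + l*r - l - r)/(l^2 - 11*l + 30)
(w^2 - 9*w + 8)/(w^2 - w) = (w - 8)/w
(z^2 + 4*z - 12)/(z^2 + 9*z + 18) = (z - 2)/(z + 3)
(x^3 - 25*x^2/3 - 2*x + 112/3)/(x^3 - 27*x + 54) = (3*x^3 - 25*x^2 - 6*x + 112)/(3*(x^3 - 27*x + 54))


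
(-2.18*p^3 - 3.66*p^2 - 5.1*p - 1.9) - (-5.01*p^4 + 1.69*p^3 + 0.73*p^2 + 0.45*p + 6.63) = 5.01*p^4 - 3.87*p^3 - 4.39*p^2 - 5.55*p - 8.53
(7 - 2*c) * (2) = 14 - 4*c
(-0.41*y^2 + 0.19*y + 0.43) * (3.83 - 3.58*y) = 1.4678*y^3 - 2.2505*y^2 - 0.8117*y + 1.6469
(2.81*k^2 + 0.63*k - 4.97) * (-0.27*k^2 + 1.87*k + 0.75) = -0.7587*k^4 + 5.0846*k^3 + 4.6275*k^2 - 8.8214*k - 3.7275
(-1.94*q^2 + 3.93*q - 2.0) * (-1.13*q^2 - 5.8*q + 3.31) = 2.1922*q^4 + 6.8111*q^3 - 26.9554*q^2 + 24.6083*q - 6.62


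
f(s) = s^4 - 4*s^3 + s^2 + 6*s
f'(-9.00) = -3900.00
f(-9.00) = 9504.00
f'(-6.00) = -1302.00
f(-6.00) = 2160.00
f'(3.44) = 33.71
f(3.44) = 9.68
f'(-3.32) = -279.29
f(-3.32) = 258.97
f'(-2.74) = -171.85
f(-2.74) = 129.71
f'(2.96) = 10.52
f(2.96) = -0.45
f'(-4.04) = -461.70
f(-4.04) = 522.23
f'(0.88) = 1.19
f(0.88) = 3.93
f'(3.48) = 36.21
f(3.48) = 11.08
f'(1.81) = -5.97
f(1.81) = 1.15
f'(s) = 4*s^3 - 12*s^2 + 2*s + 6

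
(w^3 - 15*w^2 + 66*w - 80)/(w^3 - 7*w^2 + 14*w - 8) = (w^2 - 13*w + 40)/(w^2 - 5*w + 4)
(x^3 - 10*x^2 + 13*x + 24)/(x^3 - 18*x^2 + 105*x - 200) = (x^2 - 2*x - 3)/(x^2 - 10*x + 25)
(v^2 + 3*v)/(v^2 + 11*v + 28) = v*(v + 3)/(v^2 + 11*v + 28)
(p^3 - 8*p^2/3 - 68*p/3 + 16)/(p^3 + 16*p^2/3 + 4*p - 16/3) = (p - 6)/(p + 2)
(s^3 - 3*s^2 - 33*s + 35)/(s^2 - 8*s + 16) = (s^3 - 3*s^2 - 33*s + 35)/(s^2 - 8*s + 16)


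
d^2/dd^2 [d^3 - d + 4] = 6*d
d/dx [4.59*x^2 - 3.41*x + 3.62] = 9.18*x - 3.41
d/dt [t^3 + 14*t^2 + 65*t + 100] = 3*t^2 + 28*t + 65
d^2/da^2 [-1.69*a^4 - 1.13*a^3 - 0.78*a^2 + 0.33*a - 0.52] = -20.28*a^2 - 6.78*a - 1.56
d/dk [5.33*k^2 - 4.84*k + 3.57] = 10.66*k - 4.84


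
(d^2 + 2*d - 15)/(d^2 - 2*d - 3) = (d + 5)/(d + 1)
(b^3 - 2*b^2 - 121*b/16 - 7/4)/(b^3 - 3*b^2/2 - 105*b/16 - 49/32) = 2*(b - 4)/(2*b - 7)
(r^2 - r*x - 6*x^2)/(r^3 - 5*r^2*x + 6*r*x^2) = (-r - 2*x)/(r*(-r + 2*x))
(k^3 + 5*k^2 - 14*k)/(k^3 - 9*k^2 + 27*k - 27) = k*(k^2 + 5*k - 14)/(k^3 - 9*k^2 + 27*k - 27)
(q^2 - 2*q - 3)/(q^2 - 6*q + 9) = (q + 1)/(q - 3)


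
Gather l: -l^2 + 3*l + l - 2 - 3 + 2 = -l^2 + 4*l - 3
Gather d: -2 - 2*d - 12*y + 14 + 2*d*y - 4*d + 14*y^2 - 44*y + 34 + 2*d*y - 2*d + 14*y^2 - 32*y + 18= d*(4*y - 8) + 28*y^2 - 88*y + 64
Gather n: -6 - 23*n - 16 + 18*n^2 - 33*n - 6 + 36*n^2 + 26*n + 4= 54*n^2 - 30*n - 24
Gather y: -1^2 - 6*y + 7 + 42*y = 36*y + 6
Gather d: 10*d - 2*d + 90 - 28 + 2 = 8*d + 64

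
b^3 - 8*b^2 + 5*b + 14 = (b - 7)*(b - 2)*(b + 1)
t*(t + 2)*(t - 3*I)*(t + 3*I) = t^4 + 2*t^3 + 9*t^2 + 18*t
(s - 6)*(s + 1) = s^2 - 5*s - 6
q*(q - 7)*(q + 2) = q^3 - 5*q^2 - 14*q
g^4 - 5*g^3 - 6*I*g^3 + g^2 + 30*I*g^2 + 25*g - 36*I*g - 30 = (g - 3)*(g - 2)*(g - 5*I)*(g - I)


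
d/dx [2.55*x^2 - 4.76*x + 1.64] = 5.1*x - 4.76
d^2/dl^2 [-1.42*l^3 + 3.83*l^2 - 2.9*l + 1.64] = 7.66 - 8.52*l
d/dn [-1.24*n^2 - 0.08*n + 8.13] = -2.48*n - 0.08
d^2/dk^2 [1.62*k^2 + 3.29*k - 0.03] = 3.24000000000000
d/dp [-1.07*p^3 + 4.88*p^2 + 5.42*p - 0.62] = -3.21*p^2 + 9.76*p + 5.42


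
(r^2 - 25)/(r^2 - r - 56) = (25 - r^2)/(-r^2 + r + 56)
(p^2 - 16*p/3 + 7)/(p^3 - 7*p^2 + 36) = (p - 7/3)/(p^2 - 4*p - 12)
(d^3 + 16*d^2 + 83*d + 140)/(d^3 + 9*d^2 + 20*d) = (d + 7)/d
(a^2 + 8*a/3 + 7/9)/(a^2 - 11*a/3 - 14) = (a + 1/3)/(a - 6)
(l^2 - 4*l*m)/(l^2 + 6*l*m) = (l - 4*m)/(l + 6*m)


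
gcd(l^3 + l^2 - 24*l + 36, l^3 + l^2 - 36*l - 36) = l + 6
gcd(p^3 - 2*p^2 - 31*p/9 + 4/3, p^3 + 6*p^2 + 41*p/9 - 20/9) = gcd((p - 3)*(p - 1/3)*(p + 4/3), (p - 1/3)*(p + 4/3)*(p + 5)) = p^2 + p - 4/9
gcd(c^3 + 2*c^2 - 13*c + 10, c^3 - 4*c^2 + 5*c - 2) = c^2 - 3*c + 2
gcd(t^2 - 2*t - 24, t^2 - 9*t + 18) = t - 6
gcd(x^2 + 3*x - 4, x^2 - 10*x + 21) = 1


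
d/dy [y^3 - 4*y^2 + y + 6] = 3*y^2 - 8*y + 1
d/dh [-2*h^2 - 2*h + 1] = -4*h - 2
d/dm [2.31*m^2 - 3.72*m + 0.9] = 4.62*m - 3.72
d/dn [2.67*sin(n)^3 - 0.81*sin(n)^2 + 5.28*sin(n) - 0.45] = (8.01*sin(n)^2 - 1.62*sin(n) + 5.28)*cos(n)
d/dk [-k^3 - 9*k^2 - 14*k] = -3*k^2 - 18*k - 14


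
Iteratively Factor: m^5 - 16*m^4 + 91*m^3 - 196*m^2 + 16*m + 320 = (m - 4)*(m^4 - 12*m^3 + 43*m^2 - 24*m - 80) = (m - 5)*(m - 4)*(m^3 - 7*m^2 + 8*m + 16) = (m - 5)*(m - 4)^2*(m^2 - 3*m - 4) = (m - 5)*(m - 4)^3*(m + 1)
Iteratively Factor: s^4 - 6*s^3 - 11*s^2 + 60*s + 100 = (s - 5)*(s^3 - s^2 - 16*s - 20) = (s - 5)*(s + 2)*(s^2 - 3*s - 10) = (s - 5)*(s + 2)^2*(s - 5)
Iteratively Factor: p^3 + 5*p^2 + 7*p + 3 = (p + 1)*(p^2 + 4*p + 3) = (p + 1)*(p + 3)*(p + 1)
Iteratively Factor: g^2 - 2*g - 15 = (g + 3)*(g - 5)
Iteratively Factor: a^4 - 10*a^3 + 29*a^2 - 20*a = (a - 5)*(a^3 - 5*a^2 + 4*a) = (a - 5)*(a - 4)*(a^2 - a) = (a - 5)*(a - 4)*(a - 1)*(a)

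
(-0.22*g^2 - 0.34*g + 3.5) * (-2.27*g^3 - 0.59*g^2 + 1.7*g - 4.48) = 0.4994*g^5 + 0.9016*g^4 - 8.1184*g^3 - 1.6574*g^2 + 7.4732*g - 15.68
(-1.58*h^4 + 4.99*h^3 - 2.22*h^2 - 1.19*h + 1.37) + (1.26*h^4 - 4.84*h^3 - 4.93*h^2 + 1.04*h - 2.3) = -0.32*h^4 + 0.15*h^3 - 7.15*h^2 - 0.15*h - 0.93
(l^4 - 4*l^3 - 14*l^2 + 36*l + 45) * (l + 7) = l^5 + 3*l^4 - 42*l^3 - 62*l^2 + 297*l + 315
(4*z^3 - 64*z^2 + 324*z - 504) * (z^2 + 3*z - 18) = 4*z^5 - 52*z^4 + 60*z^3 + 1620*z^2 - 7344*z + 9072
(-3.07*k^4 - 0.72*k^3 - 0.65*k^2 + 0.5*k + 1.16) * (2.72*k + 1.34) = -8.3504*k^5 - 6.0722*k^4 - 2.7328*k^3 + 0.489*k^2 + 3.8252*k + 1.5544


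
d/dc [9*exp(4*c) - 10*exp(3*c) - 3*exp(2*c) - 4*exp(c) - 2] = (36*exp(3*c) - 30*exp(2*c) - 6*exp(c) - 4)*exp(c)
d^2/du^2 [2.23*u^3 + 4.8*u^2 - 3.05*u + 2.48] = 13.38*u + 9.6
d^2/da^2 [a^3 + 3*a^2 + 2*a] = 6*a + 6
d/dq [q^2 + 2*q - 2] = 2*q + 2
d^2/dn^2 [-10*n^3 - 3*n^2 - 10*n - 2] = -60*n - 6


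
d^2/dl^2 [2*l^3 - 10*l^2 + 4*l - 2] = 12*l - 20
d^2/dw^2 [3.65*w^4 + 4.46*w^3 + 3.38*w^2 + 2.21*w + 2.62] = 43.8*w^2 + 26.76*w + 6.76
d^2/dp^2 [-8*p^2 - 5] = -16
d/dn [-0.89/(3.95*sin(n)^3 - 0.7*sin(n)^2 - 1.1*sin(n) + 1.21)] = (10.5465*sin(n)^2 - 1.246*sin(n) - 0.979)*cos(n)/(3.95*sin(n)^3 - 0.7*sin(n)^2 - 1.1*sin(n) + 1.21)^2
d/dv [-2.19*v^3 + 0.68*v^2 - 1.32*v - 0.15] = -6.57*v^2 + 1.36*v - 1.32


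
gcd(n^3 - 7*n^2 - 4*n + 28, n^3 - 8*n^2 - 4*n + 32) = n^2 - 4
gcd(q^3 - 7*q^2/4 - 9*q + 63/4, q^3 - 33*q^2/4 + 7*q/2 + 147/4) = q - 3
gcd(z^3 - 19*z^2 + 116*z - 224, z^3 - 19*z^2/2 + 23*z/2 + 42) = z^2 - 11*z + 28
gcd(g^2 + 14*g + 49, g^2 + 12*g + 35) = g + 7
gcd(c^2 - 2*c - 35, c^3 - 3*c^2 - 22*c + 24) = 1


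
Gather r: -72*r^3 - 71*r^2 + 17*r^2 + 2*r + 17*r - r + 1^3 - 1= -72*r^3 - 54*r^2 + 18*r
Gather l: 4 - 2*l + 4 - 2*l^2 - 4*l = -2*l^2 - 6*l + 8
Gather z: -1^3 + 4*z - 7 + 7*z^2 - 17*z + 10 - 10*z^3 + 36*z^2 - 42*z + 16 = -10*z^3 + 43*z^2 - 55*z + 18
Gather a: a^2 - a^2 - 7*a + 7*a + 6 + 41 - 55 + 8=0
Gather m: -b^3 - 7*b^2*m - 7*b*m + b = -b^3 + b + m*(-7*b^2 - 7*b)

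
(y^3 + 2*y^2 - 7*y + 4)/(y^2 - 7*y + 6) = (y^2 + 3*y - 4)/(y - 6)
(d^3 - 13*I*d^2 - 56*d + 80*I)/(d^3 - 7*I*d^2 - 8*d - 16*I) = (d - 5*I)/(d + I)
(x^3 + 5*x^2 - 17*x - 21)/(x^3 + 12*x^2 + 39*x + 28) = (x - 3)/(x + 4)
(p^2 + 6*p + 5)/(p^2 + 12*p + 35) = (p + 1)/(p + 7)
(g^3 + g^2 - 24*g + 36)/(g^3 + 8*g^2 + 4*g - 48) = (g - 3)/(g + 4)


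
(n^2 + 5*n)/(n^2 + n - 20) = n/(n - 4)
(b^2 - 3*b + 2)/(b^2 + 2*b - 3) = (b - 2)/(b + 3)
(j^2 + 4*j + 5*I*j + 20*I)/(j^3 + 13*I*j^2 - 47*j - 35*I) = (j + 4)/(j^2 + 8*I*j - 7)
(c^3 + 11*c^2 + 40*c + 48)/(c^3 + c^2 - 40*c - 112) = (c + 3)/(c - 7)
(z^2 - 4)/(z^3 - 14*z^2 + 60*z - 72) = (z + 2)/(z^2 - 12*z + 36)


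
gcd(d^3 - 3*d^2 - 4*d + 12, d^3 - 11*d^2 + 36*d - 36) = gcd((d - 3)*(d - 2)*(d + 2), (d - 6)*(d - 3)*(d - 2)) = d^2 - 5*d + 6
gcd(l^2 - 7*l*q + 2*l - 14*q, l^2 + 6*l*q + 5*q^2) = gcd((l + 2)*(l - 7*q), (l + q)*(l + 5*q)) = 1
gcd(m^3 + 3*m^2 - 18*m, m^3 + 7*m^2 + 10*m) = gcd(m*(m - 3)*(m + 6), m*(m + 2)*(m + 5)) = m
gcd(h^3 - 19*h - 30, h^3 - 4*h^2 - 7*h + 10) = h^2 - 3*h - 10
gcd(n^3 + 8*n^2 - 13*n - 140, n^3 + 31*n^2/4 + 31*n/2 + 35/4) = n + 5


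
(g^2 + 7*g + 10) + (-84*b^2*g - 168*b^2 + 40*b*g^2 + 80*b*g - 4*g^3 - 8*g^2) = -84*b^2*g - 168*b^2 + 40*b*g^2 + 80*b*g - 4*g^3 - 7*g^2 + 7*g + 10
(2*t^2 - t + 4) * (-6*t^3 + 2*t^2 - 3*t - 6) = -12*t^5 + 10*t^4 - 32*t^3 - t^2 - 6*t - 24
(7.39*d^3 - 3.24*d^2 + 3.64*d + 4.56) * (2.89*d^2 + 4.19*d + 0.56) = 21.3571*d^5 + 21.6005*d^4 + 1.0824*d^3 + 26.6156*d^2 + 21.1448*d + 2.5536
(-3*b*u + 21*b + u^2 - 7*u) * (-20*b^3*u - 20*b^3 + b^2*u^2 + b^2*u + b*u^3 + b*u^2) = 60*b^4*u^2 - 360*b^4*u - 420*b^4 - 23*b^3*u^3 + 138*b^3*u^2 + 161*b^3*u - 2*b^2*u^4 + 12*b^2*u^3 + 14*b^2*u^2 + b*u^5 - 6*b*u^4 - 7*b*u^3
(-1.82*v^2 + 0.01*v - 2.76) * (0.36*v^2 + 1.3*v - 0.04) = -0.6552*v^4 - 2.3624*v^3 - 0.9078*v^2 - 3.5884*v + 0.1104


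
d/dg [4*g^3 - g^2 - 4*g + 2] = 12*g^2 - 2*g - 4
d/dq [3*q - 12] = 3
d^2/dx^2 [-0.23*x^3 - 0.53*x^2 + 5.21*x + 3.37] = -1.38*x - 1.06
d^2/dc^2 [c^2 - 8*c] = 2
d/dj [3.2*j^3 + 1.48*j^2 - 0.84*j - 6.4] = 9.6*j^2 + 2.96*j - 0.84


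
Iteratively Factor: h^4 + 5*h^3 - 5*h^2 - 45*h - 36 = (h + 1)*(h^3 + 4*h^2 - 9*h - 36) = (h - 3)*(h + 1)*(h^2 + 7*h + 12) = (h - 3)*(h + 1)*(h + 3)*(h + 4)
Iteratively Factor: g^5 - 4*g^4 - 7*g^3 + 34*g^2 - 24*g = (g - 4)*(g^4 - 7*g^2 + 6*g) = (g - 4)*(g - 2)*(g^3 + 2*g^2 - 3*g) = g*(g - 4)*(g - 2)*(g^2 + 2*g - 3) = g*(g - 4)*(g - 2)*(g + 3)*(g - 1)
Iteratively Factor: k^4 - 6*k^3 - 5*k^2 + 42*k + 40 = (k + 1)*(k^3 - 7*k^2 + 2*k + 40) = (k + 1)*(k + 2)*(k^2 - 9*k + 20) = (k - 4)*(k + 1)*(k + 2)*(k - 5)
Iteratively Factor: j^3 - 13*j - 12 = (j + 1)*(j^2 - j - 12) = (j - 4)*(j + 1)*(j + 3)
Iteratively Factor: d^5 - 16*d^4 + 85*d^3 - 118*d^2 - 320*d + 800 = (d - 5)*(d^4 - 11*d^3 + 30*d^2 + 32*d - 160) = (d - 5)*(d - 4)*(d^3 - 7*d^2 + 2*d + 40) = (d - 5)*(d - 4)*(d + 2)*(d^2 - 9*d + 20) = (d - 5)^2*(d - 4)*(d + 2)*(d - 4)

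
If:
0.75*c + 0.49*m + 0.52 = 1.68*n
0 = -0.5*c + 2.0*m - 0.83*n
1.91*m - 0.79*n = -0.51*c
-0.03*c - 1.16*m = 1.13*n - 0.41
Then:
No Solution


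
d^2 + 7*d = d*(d + 7)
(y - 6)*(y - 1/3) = y^2 - 19*y/3 + 2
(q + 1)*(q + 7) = q^2 + 8*q + 7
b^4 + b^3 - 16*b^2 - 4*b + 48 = (b - 3)*(b - 2)*(b + 2)*(b + 4)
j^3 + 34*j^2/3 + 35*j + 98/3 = (j + 2)*(j + 7/3)*(j + 7)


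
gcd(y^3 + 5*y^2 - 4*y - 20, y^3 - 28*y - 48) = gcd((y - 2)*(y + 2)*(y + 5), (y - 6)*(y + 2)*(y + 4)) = y + 2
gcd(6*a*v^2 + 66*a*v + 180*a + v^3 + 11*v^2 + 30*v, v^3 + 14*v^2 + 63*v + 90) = v^2 + 11*v + 30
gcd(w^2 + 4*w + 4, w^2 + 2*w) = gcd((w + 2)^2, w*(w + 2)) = w + 2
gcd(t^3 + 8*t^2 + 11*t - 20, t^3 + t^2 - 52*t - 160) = t^2 + 9*t + 20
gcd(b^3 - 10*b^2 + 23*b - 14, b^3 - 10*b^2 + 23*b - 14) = b^3 - 10*b^2 + 23*b - 14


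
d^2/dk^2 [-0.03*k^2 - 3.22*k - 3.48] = -0.0600000000000000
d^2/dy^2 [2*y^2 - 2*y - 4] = 4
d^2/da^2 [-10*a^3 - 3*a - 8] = -60*a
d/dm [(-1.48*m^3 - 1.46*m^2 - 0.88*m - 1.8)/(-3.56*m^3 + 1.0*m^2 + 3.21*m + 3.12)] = (-1.77635683940025e-15*m^5 - 6.6776*m^4 - 15.7672*m^3 - 36.8834*m^2 - 5.5104*m + 3.0324)/(12.6736*m^6 - 7.12*m^5 - 21.8552*m^4 - 15.7944*m^3 + 16.5441*m^2 + 20.0304*m + 9.7344)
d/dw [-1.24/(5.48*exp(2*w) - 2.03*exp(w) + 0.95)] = (13.5904*exp(w) - 2.5172)*exp(w)/(5.48*exp(2*w) - 2.03*exp(w) + 0.95)^2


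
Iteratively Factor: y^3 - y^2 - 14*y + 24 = (y - 3)*(y^2 + 2*y - 8) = (y - 3)*(y + 4)*(y - 2)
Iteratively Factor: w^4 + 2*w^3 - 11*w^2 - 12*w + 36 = (w + 3)*(w^3 - w^2 - 8*w + 12) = (w - 2)*(w + 3)*(w^2 + w - 6) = (w - 2)*(w + 3)^2*(w - 2)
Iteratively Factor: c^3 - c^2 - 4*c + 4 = (c + 2)*(c^2 - 3*c + 2) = (c - 2)*(c + 2)*(c - 1)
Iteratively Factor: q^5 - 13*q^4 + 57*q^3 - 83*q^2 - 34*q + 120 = (q - 2)*(q^4 - 11*q^3 + 35*q^2 - 13*q - 60) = (q - 3)*(q - 2)*(q^3 - 8*q^2 + 11*q + 20) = (q - 3)*(q - 2)*(q + 1)*(q^2 - 9*q + 20) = (q - 4)*(q - 3)*(q - 2)*(q + 1)*(q - 5)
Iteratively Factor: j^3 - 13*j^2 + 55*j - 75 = (j - 5)*(j^2 - 8*j + 15) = (j - 5)^2*(j - 3)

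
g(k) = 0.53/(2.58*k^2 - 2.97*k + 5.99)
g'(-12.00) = 0.00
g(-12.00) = 0.00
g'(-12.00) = 0.00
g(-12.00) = 0.00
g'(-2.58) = 0.01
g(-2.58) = 0.02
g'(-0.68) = 0.04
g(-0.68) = 0.06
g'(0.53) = 0.00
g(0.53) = 0.10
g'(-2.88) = 0.01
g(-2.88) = 0.01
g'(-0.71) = 0.04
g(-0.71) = 0.06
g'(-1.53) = 0.02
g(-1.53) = 0.03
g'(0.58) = -0.00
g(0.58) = 0.10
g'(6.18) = -0.00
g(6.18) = 0.01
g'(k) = 0.53*(2.97 - 5.16*k)/(2.58*k^2 - 2.97*k + 5.99)^2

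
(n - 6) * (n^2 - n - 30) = n^3 - 7*n^2 - 24*n + 180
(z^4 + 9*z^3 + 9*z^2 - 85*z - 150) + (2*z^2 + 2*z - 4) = z^4 + 9*z^3 + 11*z^2 - 83*z - 154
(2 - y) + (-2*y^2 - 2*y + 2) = -2*y^2 - 3*y + 4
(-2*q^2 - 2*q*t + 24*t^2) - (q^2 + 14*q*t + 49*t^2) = -3*q^2 - 16*q*t - 25*t^2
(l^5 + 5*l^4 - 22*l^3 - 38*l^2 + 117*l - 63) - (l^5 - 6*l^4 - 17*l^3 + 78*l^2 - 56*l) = 11*l^4 - 5*l^3 - 116*l^2 + 173*l - 63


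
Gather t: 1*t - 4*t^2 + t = -4*t^2 + 2*t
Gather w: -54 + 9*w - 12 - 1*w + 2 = 8*w - 64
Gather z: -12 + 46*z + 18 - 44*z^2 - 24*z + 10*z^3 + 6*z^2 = 10*z^3 - 38*z^2 + 22*z + 6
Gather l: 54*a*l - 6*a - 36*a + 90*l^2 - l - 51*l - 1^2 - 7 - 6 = -42*a + 90*l^2 + l*(54*a - 52) - 14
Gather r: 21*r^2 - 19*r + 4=21*r^2 - 19*r + 4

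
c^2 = c^2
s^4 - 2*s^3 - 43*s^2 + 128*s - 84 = (s - 6)*(s - 2)*(s - 1)*(s + 7)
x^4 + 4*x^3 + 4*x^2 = x^2*(x + 2)^2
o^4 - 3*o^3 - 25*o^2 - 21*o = o*(o - 7)*(o + 1)*(o + 3)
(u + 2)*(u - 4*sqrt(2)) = u^2 - 4*sqrt(2)*u + 2*u - 8*sqrt(2)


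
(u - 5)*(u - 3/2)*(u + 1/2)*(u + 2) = u^4 - 4*u^3 - 31*u^2/4 + 49*u/4 + 15/2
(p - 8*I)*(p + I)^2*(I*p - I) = I*p^4 + 6*p^3 - I*p^3 - 6*p^2 + 15*I*p^2 - 8*p - 15*I*p + 8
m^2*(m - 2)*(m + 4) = m^4 + 2*m^3 - 8*m^2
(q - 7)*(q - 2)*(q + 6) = q^3 - 3*q^2 - 40*q + 84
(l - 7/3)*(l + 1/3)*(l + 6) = l^3 + 4*l^2 - 115*l/9 - 14/3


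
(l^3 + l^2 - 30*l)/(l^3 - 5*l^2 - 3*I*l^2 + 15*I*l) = (l + 6)/(l - 3*I)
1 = 1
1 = 1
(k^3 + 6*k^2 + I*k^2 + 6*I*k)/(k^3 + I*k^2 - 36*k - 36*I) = k/(k - 6)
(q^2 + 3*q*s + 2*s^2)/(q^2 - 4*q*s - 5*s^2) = (q + 2*s)/(q - 5*s)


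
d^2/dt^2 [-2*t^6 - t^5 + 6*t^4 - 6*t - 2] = t^2*(-60*t^2 - 20*t + 72)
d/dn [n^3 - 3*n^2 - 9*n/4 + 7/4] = 3*n^2 - 6*n - 9/4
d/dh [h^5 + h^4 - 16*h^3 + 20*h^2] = h*(5*h^3 + 4*h^2 - 48*h + 40)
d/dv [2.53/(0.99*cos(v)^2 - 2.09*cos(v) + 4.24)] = (5.0094*cos(v) - 5.2877)*sin(v)/(0.99*cos(v)^2 - 2.09*cos(v) + 4.24)^2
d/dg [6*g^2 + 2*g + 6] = 12*g + 2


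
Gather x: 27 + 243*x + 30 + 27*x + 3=270*x + 60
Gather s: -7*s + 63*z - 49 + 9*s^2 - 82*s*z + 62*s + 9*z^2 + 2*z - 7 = 9*s^2 + s*(55 - 82*z) + 9*z^2 + 65*z - 56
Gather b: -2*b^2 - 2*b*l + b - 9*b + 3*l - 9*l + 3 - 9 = -2*b^2 + b*(-2*l - 8) - 6*l - 6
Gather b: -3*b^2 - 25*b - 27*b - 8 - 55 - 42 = -3*b^2 - 52*b - 105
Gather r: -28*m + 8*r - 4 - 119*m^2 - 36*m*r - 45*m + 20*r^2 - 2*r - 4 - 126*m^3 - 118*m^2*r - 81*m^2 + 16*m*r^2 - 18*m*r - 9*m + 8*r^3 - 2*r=-126*m^3 - 200*m^2 - 82*m + 8*r^3 + r^2*(16*m + 20) + r*(-118*m^2 - 54*m + 4) - 8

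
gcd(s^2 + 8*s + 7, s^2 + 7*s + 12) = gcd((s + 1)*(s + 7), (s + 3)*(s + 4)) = 1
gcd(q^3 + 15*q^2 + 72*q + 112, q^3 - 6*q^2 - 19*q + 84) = q + 4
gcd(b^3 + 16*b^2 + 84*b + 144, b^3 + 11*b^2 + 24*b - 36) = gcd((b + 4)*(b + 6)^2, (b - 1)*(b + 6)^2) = b^2 + 12*b + 36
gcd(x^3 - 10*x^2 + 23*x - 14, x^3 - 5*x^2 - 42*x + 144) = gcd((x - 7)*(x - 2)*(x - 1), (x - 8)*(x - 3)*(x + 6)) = 1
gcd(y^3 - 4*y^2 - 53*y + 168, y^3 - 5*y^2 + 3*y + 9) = y - 3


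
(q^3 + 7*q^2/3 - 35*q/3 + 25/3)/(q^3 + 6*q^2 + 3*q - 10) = (q - 5/3)/(q + 2)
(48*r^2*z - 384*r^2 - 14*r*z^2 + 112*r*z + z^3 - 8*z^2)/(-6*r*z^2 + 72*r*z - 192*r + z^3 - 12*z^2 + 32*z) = (-8*r + z)/(z - 4)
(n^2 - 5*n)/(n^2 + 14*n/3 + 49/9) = 9*n*(n - 5)/(9*n^2 + 42*n + 49)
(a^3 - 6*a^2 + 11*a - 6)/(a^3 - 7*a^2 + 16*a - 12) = (a - 1)/(a - 2)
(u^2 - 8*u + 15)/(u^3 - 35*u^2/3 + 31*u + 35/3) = 3*(u - 3)/(3*u^2 - 20*u - 7)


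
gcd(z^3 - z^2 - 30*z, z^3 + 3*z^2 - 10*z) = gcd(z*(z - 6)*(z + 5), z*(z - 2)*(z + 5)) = z^2 + 5*z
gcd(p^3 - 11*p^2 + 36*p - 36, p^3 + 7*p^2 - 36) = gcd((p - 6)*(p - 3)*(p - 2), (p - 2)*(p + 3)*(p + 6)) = p - 2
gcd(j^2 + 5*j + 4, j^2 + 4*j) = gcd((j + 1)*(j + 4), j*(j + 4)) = j + 4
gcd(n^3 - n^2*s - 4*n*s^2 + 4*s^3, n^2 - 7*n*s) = 1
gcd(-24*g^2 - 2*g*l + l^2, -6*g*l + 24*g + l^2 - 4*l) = 6*g - l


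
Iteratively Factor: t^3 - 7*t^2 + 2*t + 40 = (t + 2)*(t^2 - 9*t + 20) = (t - 4)*(t + 2)*(t - 5)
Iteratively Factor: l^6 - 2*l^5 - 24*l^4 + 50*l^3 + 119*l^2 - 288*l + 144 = (l + 4)*(l^5 - 6*l^4 + 50*l^2 - 81*l + 36) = (l + 3)*(l + 4)*(l^4 - 9*l^3 + 27*l^2 - 31*l + 12) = (l - 3)*(l + 3)*(l + 4)*(l^3 - 6*l^2 + 9*l - 4) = (l - 3)*(l - 1)*(l + 3)*(l + 4)*(l^2 - 5*l + 4) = (l - 4)*(l - 3)*(l - 1)*(l + 3)*(l + 4)*(l - 1)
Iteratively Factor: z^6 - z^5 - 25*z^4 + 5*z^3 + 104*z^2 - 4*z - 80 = (z - 5)*(z^5 + 4*z^4 - 5*z^3 - 20*z^2 + 4*z + 16) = (z - 5)*(z - 2)*(z^4 + 6*z^3 + 7*z^2 - 6*z - 8) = (z - 5)*(z - 2)*(z + 1)*(z^3 + 5*z^2 + 2*z - 8) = (z - 5)*(z - 2)*(z + 1)*(z + 2)*(z^2 + 3*z - 4) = (z - 5)*(z - 2)*(z - 1)*(z + 1)*(z + 2)*(z + 4)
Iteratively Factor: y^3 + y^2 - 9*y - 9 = (y + 3)*(y^2 - 2*y - 3) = (y - 3)*(y + 3)*(y + 1)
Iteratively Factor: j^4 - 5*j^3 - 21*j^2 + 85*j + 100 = (j - 5)*(j^3 - 21*j - 20) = (j - 5)*(j + 4)*(j^2 - 4*j - 5) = (j - 5)^2*(j + 4)*(j + 1)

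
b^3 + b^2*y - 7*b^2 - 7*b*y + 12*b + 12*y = (b - 4)*(b - 3)*(b + y)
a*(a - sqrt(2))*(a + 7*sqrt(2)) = a^3 + 6*sqrt(2)*a^2 - 14*a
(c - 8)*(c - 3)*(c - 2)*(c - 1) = c^4 - 14*c^3 + 59*c^2 - 94*c + 48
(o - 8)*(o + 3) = o^2 - 5*o - 24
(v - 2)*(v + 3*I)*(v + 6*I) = v^3 - 2*v^2 + 9*I*v^2 - 18*v - 18*I*v + 36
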